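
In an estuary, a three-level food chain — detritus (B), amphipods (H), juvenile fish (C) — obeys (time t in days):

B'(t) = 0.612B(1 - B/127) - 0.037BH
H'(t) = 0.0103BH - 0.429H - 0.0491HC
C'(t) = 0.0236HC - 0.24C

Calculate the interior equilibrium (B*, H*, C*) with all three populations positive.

From dC/dt = 0: 0.0236H* = 0.24, so H* = 10.2.
From dB/dt = 0: 0.612(1 - B*/127) = 0.037·10.2, giving B* = 127·(1 - 0.615) = 48.9.
From dH/dt = 0: 0.0103·48.9 - 0.429 = 0.0491C*, so C* = 0.0749/0.0491 = 1.52.

B* ≈ 48.9, H* ≈ 10.2, C* ≈ 1.52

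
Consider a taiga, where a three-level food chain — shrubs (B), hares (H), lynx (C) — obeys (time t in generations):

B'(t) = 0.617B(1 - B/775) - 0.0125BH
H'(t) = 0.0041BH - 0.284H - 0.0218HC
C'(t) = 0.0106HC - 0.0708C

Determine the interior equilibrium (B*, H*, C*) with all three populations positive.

B* ≈ 670, H* ≈ 6.68, C* ≈ 113

From dC/dt = 0: 0.0106H* = 0.0708, so H* = 6.68.
From dB/dt = 0: 0.617(1 - B*/775) = 0.0125·6.68, giving B* = 775·(1 - 0.135) = 670.
From dH/dt = 0: 0.0041·670 - 0.284 = 0.0218C*, so C* = 2.46/0.0218 = 113.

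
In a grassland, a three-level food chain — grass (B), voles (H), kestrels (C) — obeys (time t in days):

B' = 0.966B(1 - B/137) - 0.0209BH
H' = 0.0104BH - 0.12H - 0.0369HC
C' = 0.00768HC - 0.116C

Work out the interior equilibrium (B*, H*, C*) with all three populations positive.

From dC/dt = 0: 0.00768H* = 0.116, so H* = 15.1.
From dB/dt = 0: 0.966(1 - B*/137) = 0.0209·15.1, giving B* = 137·(1 - 0.327) = 92.2.
From dH/dt = 0: 0.0104·92.2 - 0.12 = 0.0369C*, so C* = 0.839/0.0369 = 22.7.

B* ≈ 92.2, H* ≈ 15.1, C* ≈ 22.7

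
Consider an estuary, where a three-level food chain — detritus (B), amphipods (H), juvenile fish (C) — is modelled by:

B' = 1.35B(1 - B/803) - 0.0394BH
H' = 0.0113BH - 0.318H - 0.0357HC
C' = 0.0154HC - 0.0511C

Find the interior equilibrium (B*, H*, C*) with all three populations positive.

From dC/dt = 0: 0.0154H* = 0.0511, so H* = 3.32.
From dB/dt = 0: 1.35(1 - B*/803) = 0.0394·3.32, giving B* = 803·(1 - 0.0968) = 725.
From dH/dt = 0: 0.0113·725 - 0.318 = 0.0357C*, so C* = 7.88/0.0357 = 221.

B* ≈ 725, H* ≈ 3.32, C* ≈ 221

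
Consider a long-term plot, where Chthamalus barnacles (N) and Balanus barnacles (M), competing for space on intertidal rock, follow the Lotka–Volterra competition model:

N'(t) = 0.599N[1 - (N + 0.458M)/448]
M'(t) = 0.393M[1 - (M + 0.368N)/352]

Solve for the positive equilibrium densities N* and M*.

N* ≈ 345, M* ≈ 225

Setting both brackets to zero gives the nullclines N + 0.458M = 448 and 0.368N + M = 352.
Substituting M = 352 - 0.368N into the first: N(1 - 0.458·0.368) = 448 - 0.458·352.
So N* = 287/0.831 = 345, and then M* = 352 - 0.368·345 = 225.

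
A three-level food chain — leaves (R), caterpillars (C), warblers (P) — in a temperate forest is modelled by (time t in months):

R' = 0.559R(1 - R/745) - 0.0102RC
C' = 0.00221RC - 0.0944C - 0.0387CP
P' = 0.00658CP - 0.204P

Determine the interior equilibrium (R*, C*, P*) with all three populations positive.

R* ≈ 324, C* ≈ 31, P* ≈ 16

From dP/dt = 0: 0.00658C* = 0.204, so C* = 31.
From dR/dt = 0: 0.559(1 - R*/745) = 0.0102·31, giving R* = 745·(1 - 0.566) = 324.
From dC/dt = 0: 0.00221·324 - 0.0944 = 0.0387P*, so P* = 0.621/0.0387 = 16.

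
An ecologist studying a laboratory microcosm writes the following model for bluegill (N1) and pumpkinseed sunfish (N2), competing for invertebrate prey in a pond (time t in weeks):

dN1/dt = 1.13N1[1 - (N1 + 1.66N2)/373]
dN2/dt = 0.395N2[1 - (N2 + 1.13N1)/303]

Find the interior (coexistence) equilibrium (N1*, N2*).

Setting both brackets to zero gives the nullclines N1 + 1.66N2 = 373 and 1.13N1 + N2 = 303.
Substituting N2 = 303 - 1.13N1 into the first: N1(1 - 1.66·1.13) = 373 - 1.66·303.
So N1* = -130/-0.876 = 148, and then N2* = 303 - 1.13·148 = 135.

N1* ≈ 148, N2* ≈ 135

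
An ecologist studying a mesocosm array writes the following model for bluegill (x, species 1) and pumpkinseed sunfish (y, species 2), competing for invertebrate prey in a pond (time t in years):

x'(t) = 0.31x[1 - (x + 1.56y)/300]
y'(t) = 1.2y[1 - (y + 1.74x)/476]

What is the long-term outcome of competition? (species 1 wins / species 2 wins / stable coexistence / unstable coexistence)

unstable coexistence (outcome depends on initial conditions)

Compare the nullcline intercepts: K1/α12 = 300/1.56 = 192 < K2 = 476; K2/α21 = 476/1.74 = 274 < K1 = 300.
Since both are reversed, neither can invade when rare; the interior point is a saddle.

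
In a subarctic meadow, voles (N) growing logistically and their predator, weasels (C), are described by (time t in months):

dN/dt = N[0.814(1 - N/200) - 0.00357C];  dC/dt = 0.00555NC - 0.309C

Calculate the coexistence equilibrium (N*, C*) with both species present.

N* ≈ 55.7, C* ≈ 165

From dC/dt = 0 with C > 0: 0.00555N* = 0.309, so N* = 55.7.
Substitute into dN/dt = 0: 0.814(1 - 55.7/200) = 0.00357C*.
The bracket is 0.722, giving C* = 0.587/0.00357 = 165.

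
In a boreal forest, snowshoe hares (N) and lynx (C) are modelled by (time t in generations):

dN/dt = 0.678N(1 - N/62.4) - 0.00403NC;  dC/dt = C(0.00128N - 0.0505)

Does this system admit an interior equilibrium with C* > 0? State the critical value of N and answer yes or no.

The predator equation gives dC/dt > 0 only when N > 0.0505/0.00128 = 39.5.
Without the predator, N → K = 62.4. Since 62.4 > 39.5, the predator can invade and persist.

Threshold N = 39.5; K > 39.5, so yes, the predator persists.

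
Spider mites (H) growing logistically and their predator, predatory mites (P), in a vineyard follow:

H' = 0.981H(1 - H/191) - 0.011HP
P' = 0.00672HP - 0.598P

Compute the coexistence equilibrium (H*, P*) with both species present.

H* ≈ 89, P* ≈ 47.6

From dP/dt = 0 with P > 0: 0.00672H* = 0.598, so H* = 89.
Substitute into dH/dt = 0: 0.981(1 - 89/191) = 0.011P*.
The bracket is 0.534, giving P* = 0.524/0.011 = 47.6.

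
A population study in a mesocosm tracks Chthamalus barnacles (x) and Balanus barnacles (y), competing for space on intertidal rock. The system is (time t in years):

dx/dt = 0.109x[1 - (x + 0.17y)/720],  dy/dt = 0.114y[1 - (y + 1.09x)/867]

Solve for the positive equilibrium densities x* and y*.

x* ≈ 703, y* ≈ 101

Setting both brackets to zero gives the nullclines x + 0.17y = 720 and 1.09x + y = 867.
Substituting y = 867 - 1.09x into the first: x(1 - 0.17·1.09) = 720 - 0.17·867.
So x* = 573/0.815 = 703, and then y* = 867 - 1.09·703 = 101.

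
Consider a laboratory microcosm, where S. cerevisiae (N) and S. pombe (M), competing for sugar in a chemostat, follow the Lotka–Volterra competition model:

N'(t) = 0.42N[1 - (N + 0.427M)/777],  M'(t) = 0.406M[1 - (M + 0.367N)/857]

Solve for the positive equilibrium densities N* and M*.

Setting both brackets to zero gives the nullclines N + 0.427M = 777 and 0.367N + M = 857.
Substituting M = 857 - 0.367N into the first: N(1 - 0.427·0.367) = 777 - 0.427·857.
So N* = 411/0.843 = 487, and then M* = 857 - 0.367·487 = 678.

N* ≈ 487, M* ≈ 678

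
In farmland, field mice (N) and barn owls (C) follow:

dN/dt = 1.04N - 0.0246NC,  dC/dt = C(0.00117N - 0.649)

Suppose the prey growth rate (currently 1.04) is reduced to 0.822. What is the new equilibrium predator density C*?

C* ≈ 33.4

At the interior fixed point, setting dN/dt = 0 with N > 0 fixes C* = (prey growth rate)/(NC coefficient) — independent of the other coefficients.
With the change, C* = 0.822/0.0246 = 33.4; it falls from 42.3.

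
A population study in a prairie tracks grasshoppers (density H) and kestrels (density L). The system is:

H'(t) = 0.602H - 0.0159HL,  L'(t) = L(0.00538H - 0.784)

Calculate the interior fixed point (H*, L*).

Set dL/dt = 0 with L > 0: 0.00538H - 0.784 = 0, so H* = 0.784/0.00538 = 146.
Set dH/dt = 0 with H > 0: 0.602 - 0.0159L = 0, so L* = 0.602/0.0159 = 37.9.

H* ≈ 146, L* ≈ 37.9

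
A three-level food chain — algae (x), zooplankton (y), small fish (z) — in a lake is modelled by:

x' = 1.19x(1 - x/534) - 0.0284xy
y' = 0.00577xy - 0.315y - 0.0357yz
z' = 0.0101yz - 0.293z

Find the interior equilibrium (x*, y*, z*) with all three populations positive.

x* ≈ 164, y* ≈ 29, z* ≈ 17.7

From dz/dt = 0: 0.0101y* = 0.293, so y* = 29.
From dx/dt = 0: 1.19(1 - x*/534) = 0.0284·29, giving x* = 534·(1 - 0.692) = 164.
From dy/dt = 0: 0.00577·164 - 0.315 = 0.0357z*, so z* = 0.633/0.0357 = 17.7.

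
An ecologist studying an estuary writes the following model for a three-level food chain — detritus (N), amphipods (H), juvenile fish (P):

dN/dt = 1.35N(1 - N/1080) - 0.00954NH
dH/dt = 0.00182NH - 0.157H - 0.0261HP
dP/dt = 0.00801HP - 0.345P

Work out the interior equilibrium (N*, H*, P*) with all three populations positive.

From dP/dt = 0: 0.00801H* = 0.345, so H* = 43.1.
From dN/dt = 0: 1.35(1 - N*/1080) = 0.00954·43.1, giving N* = 1080·(1 - 0.304) = 751.
From dH/dt = 0: 0.00182·751 - 0.157 = 0.0261P*, so P* = 1.21/0.0261 = 46.4.

N* ≈ 751, H* ≈ 43.1, P* ≈ 46.4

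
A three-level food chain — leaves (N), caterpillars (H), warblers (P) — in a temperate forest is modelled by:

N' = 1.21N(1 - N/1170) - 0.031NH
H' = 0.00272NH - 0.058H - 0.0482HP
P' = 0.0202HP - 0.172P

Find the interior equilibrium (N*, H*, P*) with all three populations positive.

N* ≈ 915, H* ≈ 8.51, P* ≈ 50.4

From dP/dt = 0: 0.0202H* = 0.172, so H* = 8.51.
From dN/dt = 0: 1.21(1 - N*/1170) = 0.031·8.51, giving N* = 1170·(1 - 0.218) = 915.
From dH/dt = 0: 0.00272·915 - 0.058 = 0.0482P*, so P* = 2.43/0.0482 = 50.4.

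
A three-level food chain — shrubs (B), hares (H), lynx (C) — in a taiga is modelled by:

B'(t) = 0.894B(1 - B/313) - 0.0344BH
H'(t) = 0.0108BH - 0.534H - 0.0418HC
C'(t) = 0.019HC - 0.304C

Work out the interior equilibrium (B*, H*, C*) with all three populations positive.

From dC/dt = 0: 0.019H* = 0.304, so H* = 16.
From dB/dt = 0: 0.894(1 - B*/313) = 0.0344·16, giving B* = 313·(1 - 0.616) = 120.
From dH/dt = 0: 0.0108·120 - 0.534 = 0.0418C*, so C* = 0.765/0.0418 = 18.3.

B* ≈ 120, H* ≈ 16, C* ≈ 18.3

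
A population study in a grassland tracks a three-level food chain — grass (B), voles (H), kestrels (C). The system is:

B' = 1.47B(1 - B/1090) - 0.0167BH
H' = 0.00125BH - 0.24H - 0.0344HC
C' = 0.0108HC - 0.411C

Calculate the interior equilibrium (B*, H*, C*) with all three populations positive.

From dC/dt = 0: 0.0108H* = 0.411, so H* = 38.1.
From dB/dt = 0: 1.47(1 - B*/1090) = 0.0167·38.1, giving B* = 1090·(1 - 0.432) = 619.
From dH/dt = 0: 0.00125·619 - 0.24 = 0.0344C*, so C* = 0.533/0.0344 = 15.5.

B* ≈ 619, H* ≈ 38.1, C* ≈ 15.5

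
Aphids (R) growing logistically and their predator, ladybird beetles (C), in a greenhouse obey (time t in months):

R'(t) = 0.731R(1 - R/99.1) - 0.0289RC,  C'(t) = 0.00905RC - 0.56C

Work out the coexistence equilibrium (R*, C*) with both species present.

R* ≈ 61.9, C* ≈ 9.5

From dC/dt = 0 with C > 0: 0.00905R* = 0.56, so R* = 61.9.
Substitute into dR/dt = 0: 0.731(1 - 61.9/99.1) = 0.0289C*.
The bracket is 0.376, giving C* = 0.275/0.0289 = 9.5.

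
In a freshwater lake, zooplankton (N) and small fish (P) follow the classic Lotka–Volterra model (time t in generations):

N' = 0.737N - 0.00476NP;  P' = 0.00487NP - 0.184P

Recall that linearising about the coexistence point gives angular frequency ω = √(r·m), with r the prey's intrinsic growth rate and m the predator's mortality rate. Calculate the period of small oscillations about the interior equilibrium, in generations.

T ≈ 17.1 generations

Here r = 0.737 and m = 0.184, so r·m = 0.136.
ω = √0.136 = 0.368 per generation, hence T = 2π/ω ≈ 17.1 generations.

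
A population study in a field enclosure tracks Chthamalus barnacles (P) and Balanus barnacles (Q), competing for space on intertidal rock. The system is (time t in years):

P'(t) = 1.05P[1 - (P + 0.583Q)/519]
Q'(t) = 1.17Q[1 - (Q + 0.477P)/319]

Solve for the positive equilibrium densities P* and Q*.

P* ≈ 461, Q* ≈ 99

Setting both brackets to zero gives the nullclines P + 0.583Q = 519 and 0.477P + Q = 319.
Substituting Q = 319 - 0.477P into the first: P(1 - 0.583·0.477) = 519 - 0.583·319.
So P* = 333/0.722 = 461, and then Q* = 319 - 0.477·461 = 99.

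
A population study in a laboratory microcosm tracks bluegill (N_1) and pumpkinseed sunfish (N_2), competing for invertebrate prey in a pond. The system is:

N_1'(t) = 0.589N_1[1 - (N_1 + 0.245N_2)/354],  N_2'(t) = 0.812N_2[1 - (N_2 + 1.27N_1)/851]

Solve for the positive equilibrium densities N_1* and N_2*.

Setting both brackets to zero gives the nullclines N_1 + 0.245N_2 = 354 and 1.27N_1 + N_2 = 851.
Substituting N_2 = 851 - 1.27N_1 into the first: N_1(1 - 0.245·1.27) = 354 - 0.245·851.
So N_1* = 146/0.689 = 211, and then N_2* = 851 - 1.27·211 = 583.

N_1* ≈ 211, N_2* ≈ 583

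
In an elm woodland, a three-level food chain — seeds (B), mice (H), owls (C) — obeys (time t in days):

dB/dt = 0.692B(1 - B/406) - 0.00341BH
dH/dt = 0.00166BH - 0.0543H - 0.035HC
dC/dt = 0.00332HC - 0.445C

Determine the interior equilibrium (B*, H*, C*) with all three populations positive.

B* ≈ 138, H* ≈ 134, C* ≈ 4.99

From dC/dt = 0: 0.00332H* = 0.445, so H* = 134.
From dB/dt = 0: 0.692(1 - B*/406) = 0.00341·134, giving B* = 406·(1 - 0.66) = 138.
From dH/dt = 0: 0.00166·138 - 0.0543 = 0.035C*, so C* = 0.175/0.035 = 4.99.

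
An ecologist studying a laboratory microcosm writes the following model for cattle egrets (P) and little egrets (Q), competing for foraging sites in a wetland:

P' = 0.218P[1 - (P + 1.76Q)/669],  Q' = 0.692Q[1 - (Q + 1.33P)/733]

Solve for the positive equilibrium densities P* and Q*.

Setting both brackets to zero gives the nullclines P + 1.76Q = 669 and 1.33P + Q = 733.
Substituting Q = 733 - 1.33P into the first: P(1 - 1.76·1.33) = 669 - 1.76·733.
So P* = -621/-1.34 = 463, and then Q* = 733 - 1.33·463 = 117.

P* ≈ 463, Q* ≈ 117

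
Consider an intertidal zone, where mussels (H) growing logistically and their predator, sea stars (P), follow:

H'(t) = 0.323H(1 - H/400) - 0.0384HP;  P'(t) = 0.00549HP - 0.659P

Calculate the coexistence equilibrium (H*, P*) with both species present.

H* ≈ 120, P* ≈ 5.89

From dP/dt = 0 with P > 0: 0.00549H* = 0.659, so H* = 120.
Substitute into dH/dt = 0: 0.323(1 - 120/400) = 0.0384P*.
The bracket is 0.7, giving P* = 0.226/0.0384 = 5.89.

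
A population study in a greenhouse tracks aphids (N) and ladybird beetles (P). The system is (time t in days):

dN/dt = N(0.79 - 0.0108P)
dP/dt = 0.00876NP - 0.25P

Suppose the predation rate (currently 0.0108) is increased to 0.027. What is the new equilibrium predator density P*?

At the interior fixed point, setting dN/dt = 0 with N > 0 fixes P* = (prey growth rate)/(NP coefficient) — independent of the other coefficients.
With the change, P* = 0.79/0.027 = 29.3; it falls from 73.1.

P* ≈ 29.3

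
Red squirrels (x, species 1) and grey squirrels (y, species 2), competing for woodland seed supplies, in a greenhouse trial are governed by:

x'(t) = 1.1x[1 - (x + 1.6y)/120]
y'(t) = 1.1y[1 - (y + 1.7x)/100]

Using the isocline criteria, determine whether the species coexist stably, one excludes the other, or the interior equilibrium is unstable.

unstable coexistence (outcome depends on initial conditions)

Compare the nullcline intercepts: K1/α12 = 120/1.6 = 75 < K2 = 100; K2/α21 = 100/1.7 = 58.8 < K1 = 120.
Since both are reversed, neither can invade when rare; the interior point is a saddle.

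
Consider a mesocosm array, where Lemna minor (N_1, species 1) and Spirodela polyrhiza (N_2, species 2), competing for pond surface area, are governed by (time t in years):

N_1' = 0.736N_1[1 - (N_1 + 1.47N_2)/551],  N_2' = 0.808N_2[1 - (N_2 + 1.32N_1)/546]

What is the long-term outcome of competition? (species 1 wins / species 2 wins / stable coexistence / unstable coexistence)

Compare the nullcline intercepts: K1/α12 = 551/1.47 = 375 < K2 = 546; K2/α21 = 546/1.32 = 414 < K1 = 551.
Since both are reversed, neither can invade when rare; the interior point is a saddle.

unstable coexistence (outcome depends on initial conditions)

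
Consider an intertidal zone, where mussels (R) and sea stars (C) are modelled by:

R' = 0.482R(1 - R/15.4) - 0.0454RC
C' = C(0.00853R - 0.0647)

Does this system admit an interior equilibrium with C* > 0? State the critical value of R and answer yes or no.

The predator equation gives dC/dt > 0 only when R > 0.0647/0.00853 = 7.58.
Without the predator, R → K = 15.4. Since 15.4 > 7.58, the predator can invade and persist.

Threshold R = 7.58; K > 7.58, so yes, the predator persists.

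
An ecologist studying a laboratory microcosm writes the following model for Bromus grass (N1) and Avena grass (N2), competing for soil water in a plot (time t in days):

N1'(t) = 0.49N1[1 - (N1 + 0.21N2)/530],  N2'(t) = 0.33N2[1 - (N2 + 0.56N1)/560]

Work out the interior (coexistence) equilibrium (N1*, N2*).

N1* ≈ 467, N2* ≈ 298

Setting both brackets to zero gives the nullclines N1 + 0.21N2 = 530 and 0.56N1 + N2 = 560.
Substituting N2 = 560 - 0.56N1 into the first: N1(1 - 0.21·0.56) = 530 - 0.21·560.
So N1* = 412/0.882 = 467, and then N2* = 560 - 0.56·467 = 298.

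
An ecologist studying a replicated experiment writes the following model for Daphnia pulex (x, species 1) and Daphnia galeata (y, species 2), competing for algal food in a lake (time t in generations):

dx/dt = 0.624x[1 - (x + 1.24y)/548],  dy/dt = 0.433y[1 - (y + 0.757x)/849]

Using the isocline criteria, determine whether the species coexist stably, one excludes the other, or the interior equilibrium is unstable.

species 2 excludes species 1

Compare the nullcline intercepts: K1/α12 = 548/1.24 = 442 < K2 = 849; K2/α21 = 849/0.757 = 1120 > K1 = 548.
Since the inequalities point opposite ways, species 2 can invade but species 1 cannot.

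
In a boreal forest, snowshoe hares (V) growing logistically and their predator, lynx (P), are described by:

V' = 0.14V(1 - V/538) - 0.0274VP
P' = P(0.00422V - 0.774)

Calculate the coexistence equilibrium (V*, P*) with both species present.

From dP/dt = 0 with P > 0: 0.00422V* = 0.774, so V* = 183.
Substitute into dV/dt = 0: 0.14(1 - 183/538) = 0.0274P*.
The bracket is 0.659, giving P* = 0.0923/0.0274 = 3.37.

V* ≈ 183, P* ≈ 3.37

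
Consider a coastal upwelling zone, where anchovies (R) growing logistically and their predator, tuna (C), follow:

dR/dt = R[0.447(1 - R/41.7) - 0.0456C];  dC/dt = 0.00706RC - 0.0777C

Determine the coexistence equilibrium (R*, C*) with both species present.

From dC/dt = 0 with C > 0: 0.00706R* = 0.0777, so R* = 11.
Substitute into dR/dt = 0: 0.447(1 - 11/41.7) = 0.0456C*.
The bracket is 0.736, giving C* = 0.329/0.0456 = 7.22.

R* ≈ 11, C* ≈ 7.22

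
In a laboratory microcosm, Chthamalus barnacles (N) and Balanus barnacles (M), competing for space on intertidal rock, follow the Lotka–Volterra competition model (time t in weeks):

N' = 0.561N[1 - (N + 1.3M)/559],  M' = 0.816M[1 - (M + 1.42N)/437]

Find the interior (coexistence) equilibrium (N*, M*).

N* ≈ 10.8, M* ≈ 422

Setting both brackets to zero gives the nullclines N + 1.3M = 559 and 1.42N + M = 437.
Substituting M = 437 - 1.42N into the first: N(1 - 1.3·1.42) = 559 - 1.3·437.
So N* = -9.1/-0.846 = 10.8, and then M* = 437 - 1.42·10.8 = 422.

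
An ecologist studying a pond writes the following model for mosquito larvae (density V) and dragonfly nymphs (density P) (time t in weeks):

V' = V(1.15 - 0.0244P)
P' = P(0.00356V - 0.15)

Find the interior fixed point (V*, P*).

V* ≈ 42.1, P* ≈ 47.1

Set dP/dt = 0 with P > 0: 0.00356V - 0.15 = 0, so V* = 0.15/0.00356 = 42.1.
Set dV/dt = 0 with V > 0: 1.15 - 0.0244P = 0, so P* = 1.15/0.0244 = 47.1.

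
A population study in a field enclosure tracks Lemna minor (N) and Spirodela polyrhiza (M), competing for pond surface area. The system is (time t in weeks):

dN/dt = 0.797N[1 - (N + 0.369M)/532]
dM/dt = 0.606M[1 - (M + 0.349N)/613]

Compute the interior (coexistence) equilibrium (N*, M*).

Setting both brackets to zero gives the nullclines N + 0.369M = 532 and 0.349N + M = 613.
Substituting M = 613 - 0.349N into the first: N(1 - 0.369·0.349) = 532 - 0.369·613.
So N* = 306/0.871 = 351, and then M* = 613 - 0.349·351 = 490.

N* ≈ 351, M* ≈ 490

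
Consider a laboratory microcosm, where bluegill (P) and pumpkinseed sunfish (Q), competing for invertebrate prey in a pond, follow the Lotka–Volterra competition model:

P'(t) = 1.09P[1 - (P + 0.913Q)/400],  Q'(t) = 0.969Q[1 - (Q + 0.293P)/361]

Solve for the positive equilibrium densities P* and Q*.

Setting both brackets to zero gives the nullclines P + 0.913Q = 400 and 0.293P + Q = 361.
Substituting Q = 361 - 0.293P into the first: P(1 - 0.913·0.293) = 400 - 0.913·361.
So P* = 70.4/0.732 = 96.1, and then Q* = 361 - 0.293·96.1 = 333.

P* ≈ 96.1, Q* ≈ 333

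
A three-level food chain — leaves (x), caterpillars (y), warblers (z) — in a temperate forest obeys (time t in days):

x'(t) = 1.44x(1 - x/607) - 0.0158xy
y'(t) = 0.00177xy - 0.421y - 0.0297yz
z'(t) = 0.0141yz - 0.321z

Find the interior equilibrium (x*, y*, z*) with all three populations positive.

x* ≈ 455, y* ≈ 22.8, z* ≈ 13

From dz/dt = 0: 0.0141y* = 0.321, so y* = 22.8.
From dx/dt = 0: 1.44(1 - x*/607) = 0.0158·22.8, giving x* = 607·(1 - 0.25) = 455.
From dy/dt = 0: 0.00177·455 - 0.421 = 0.0297z*, so z* = 0.385/0.0297 = 13.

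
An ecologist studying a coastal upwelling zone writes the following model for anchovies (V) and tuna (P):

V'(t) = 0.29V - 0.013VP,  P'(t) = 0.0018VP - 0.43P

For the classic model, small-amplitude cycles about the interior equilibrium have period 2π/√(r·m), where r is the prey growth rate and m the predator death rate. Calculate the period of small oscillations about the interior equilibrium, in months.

Here r = 0.29 and m = 0.43, so r·m = 0.125.
ω = √0.125 = 0.353 per month, hence T = 2π/ω ≈ 17.8 months.

T ≈ 17.8 months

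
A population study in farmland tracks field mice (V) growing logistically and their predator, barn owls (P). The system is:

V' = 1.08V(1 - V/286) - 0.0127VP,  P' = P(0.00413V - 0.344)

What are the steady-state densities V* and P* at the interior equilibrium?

V* ≈ 83.3, P* ≈ 60.3

From dP/dt = 0 with P > 0: 0.00413V* = 0.344, so V* = 83.3.
Substitute into dV/dt = 0: 1.08(1 - 83.3/286) = 0.0127P*.
The bracket is 0.709, giving P* = 0.765/0.0127 = 60.3.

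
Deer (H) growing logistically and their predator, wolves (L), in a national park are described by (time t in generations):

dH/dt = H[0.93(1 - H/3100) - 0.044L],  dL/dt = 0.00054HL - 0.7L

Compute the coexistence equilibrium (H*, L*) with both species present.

From dL/dt = 0 with L > 0: 0.00054H* = 0.7, so H* = 1300.
Substitute into dH/dt = 0: 0.93(1 - 1300/3100) = 0.044L*.
The bracket is 0.582, giving L* = 0.541/0.044 = 12.3.

H* ≈ 1300, L* ≈ 12.3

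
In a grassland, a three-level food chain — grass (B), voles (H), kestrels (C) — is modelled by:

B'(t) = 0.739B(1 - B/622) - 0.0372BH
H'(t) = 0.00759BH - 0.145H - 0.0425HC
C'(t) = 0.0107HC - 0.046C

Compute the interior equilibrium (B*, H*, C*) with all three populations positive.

From dC/dt = 0: 0.0107H* = 0.046, so H* = 4.3.
From dB/dt = 0: 0.739(1 - B*/622) = 0.0372·4.3, giving B* = 622·(1 - 0.216) = 487.
From dH/dt = 0: 0.00759·487 - 0.145 = 0.0425C*, so C* = 3.55/0.0425 = 83.6.

B* ≈ 487, H* ≈ 4.3, C* ≈ 83.6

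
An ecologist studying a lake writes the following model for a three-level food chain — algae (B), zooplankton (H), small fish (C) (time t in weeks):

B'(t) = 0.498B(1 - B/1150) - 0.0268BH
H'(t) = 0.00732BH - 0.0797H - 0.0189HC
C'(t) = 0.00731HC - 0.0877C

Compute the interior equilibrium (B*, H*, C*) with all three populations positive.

B* ≈ 408, H* ≈ 12, C* ≈ 154

From dC/dt = 0: 0.00731H* = 0.0877, so H* = 12.
From dB/dt = 0: 0.498(1 - B*/1150) = 0.0268·12, giving B* = 1150·(1 - 0.646) = 408.
From dH/dt = 0: 0.00732·408 - 0.0797 = 0.0189C*, so C* = 2.9/0.0189 = 154.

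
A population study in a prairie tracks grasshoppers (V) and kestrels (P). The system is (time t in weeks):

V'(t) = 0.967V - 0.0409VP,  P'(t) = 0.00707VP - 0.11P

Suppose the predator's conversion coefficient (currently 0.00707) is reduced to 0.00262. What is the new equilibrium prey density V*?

V* ≈ 42

At the interior fixed point, setting dP/dt = 0 with P > 0 fixes V* = (predator death rate)/(VP coefficient) — independent of the other coefficients.
With the change, V* = 0.11/0.00262 = 42; it rises from 15.6.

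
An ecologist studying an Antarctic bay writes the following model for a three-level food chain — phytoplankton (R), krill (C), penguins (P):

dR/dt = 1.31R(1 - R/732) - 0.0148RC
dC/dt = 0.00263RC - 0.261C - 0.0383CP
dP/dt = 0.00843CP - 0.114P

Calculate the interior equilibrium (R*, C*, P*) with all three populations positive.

From dP/dt = 0: 0.00843C* = 0.114, so C* = 13.5.
From dR/dt = 0: 1.31(1 - R*/732) = 0.0148·13.5, giving R* = 732·(1 - 0.153) = 620.
From dC/dt = 0: 0.00263·620 - 0.261 = 0.0383P*, so P* = 1.37/0.0383 = 35.8.

R* ≈ 620, C* ≈ 13.5, P* ≈ 35.8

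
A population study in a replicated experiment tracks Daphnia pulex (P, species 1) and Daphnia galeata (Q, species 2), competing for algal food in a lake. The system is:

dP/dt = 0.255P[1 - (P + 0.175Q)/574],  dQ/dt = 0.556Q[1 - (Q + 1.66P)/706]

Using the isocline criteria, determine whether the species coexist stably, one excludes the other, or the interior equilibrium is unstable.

species 1 excludes species 2

Compare the nullcline intercepts: K1/α12 = 574/0.175 = 3280 > K2 = 706; K2/α21 = 706/1.66 = 425 < K1 = 574.
Since the inequalities point opposite ways, species 1 can invade but species 2 cannot.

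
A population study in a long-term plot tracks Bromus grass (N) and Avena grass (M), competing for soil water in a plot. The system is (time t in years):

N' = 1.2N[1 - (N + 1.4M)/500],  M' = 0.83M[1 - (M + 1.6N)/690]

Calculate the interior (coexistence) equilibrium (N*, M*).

Setting both brackets to zero gives the nullclines N + 1.4M = 500 and 1.6N + M = 690.
Substituting M = 690 - 1.6N into the first: N(1 - 1.4·1.6) = 500 - 1.4·690.
So N* = -466/-1.24 = 376, and then M* = 690 - 1.6·376 = 88.7.

N* ≈ 376, M* ≈ 88.7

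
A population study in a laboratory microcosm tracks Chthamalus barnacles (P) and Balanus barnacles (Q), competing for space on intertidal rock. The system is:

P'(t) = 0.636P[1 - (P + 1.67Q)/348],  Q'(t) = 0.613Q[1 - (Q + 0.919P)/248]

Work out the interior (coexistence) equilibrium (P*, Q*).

Setting both brackets to zero gives the nullclines P + 1.67Q = 348 and 0.919P + Q = 248.
Substituting Q = 248 - 0.919P into the first: P(1 - 1.67·0.919) = 348 - 1.67·248.
So P* = -66.2/-0.535 = 124, and then Q* = 248 - 0.919·124 = 134.

P* ≈ 124, Q* ≈ 134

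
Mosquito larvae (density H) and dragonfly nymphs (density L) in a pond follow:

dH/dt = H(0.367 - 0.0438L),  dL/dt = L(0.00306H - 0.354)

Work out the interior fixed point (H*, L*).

Set dL/dt = 0 with L > 0: 0.00306H - 0.354 = 0, so H* = 0.354/0.00306 = 116.
Set dH/dt = 0 with H > 0: 0.367 - 0.0438L = 0, so L* = 0.367/0.0438 = 8.38.

H* ≈ 116, L* ≈ 8.38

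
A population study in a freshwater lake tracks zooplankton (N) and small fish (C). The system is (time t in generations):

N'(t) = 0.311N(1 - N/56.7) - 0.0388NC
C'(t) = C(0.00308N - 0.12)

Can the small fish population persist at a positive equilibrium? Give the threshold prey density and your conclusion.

Threshold N = 39; K > 39, so yes, the predator persists.

The predator equation gives dC/dt > 0 only when N > 0.12/0.00308 = 39.
Without the predator, N → K = 56.7. Since 56.7 > 39, the predator can invade and persist.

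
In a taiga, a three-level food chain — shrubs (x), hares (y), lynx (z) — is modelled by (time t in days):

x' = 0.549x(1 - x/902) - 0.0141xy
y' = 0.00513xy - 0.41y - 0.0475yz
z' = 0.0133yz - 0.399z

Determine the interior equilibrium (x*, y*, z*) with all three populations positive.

From dz/dt = 0: 0.0133y* = 0.399, so y* = 30.
From dx/dt = 0: 0.549(1 - x*/902) = 0.0141·30, giving x* = 902·(1 - 0.77) = 207.
From dy/dt = 0: 0.00513·207 - 0.41 = 0.0475z*, so z* = 0.652/0.0475 = 13.7.

x* ≈ 207, y* ≈ 30, z* ≈ 13.7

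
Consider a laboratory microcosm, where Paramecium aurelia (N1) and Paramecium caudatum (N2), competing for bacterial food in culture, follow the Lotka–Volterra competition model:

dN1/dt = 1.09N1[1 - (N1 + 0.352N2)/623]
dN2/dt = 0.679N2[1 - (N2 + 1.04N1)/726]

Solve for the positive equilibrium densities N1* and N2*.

Setting both brackets to zero gives the nullclines N1 + 0.352N2 = 623 and 1.04N1 + N2 = 726.
Substituting N2 = 726 - 1.04N1 into the first: N1(1 - 0.352·1.04) = 623 - 0.352·726.
So N1* = 367/0.634 = 580, and then N2* = 726 - 1.04·580 = 123.

N1* ≈ 580, N2* ≈ 123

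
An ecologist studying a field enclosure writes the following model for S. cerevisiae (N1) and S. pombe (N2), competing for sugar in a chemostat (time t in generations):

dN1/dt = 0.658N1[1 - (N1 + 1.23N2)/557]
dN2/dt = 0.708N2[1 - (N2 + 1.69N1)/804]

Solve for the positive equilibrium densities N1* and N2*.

N1* ≈ 400, N2* ≈ 127

Setting both brackets to zero gives the nullclines N1 + 1.23N2 = 557 and 1.69N1 + N2 = 804.
Substituting N2 = 804 - 1.69N1 into the first: N1(1 - 1.23·1.69) = 557 - 1.23·804.
So N1* = -432/-1.08 = 400, and then N2* = 804 - 1.69·400 = 127.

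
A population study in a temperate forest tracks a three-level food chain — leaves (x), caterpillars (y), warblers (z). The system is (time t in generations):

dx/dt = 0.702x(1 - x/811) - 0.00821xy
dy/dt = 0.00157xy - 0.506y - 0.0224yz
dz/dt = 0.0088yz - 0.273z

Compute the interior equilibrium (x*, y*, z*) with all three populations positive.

x* ≈ 517, y* ≈ 31, z* ≈ 13.6

From dz/dt = 0: 0.0088y* = 0.273, so y* = 31.
From dx/dt = 0: 0.702(1 - x*/811) = 0.00821·31, giving x* = 811·(1 - 0.363) = 517.
From dy/dt = 0: 0.00157·517 - 0.506 = 0.0224z*, so z* = 0.305/0.0224 = 13.6.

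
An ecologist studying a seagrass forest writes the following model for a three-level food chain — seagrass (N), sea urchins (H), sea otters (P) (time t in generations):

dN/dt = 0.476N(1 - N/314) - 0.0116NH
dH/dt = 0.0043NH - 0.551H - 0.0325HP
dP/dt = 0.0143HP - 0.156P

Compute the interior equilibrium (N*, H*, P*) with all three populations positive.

N* ≈ 231, H* ≈ 10.9, P* ≈ 13.5

From dP/dt = 0: 0.0143H* = 0.156, so H* = 10.9.
From dN/dt = 0: 0.476(1 - N*/314) = 0.0116·10.9, giving N* = 314·(1 - 0.266) = 231.
From dH/dt = 0: 0.0043·231 - 0.551 = 0.0325P*, so P* = 0.44/0.0325 = 13.5.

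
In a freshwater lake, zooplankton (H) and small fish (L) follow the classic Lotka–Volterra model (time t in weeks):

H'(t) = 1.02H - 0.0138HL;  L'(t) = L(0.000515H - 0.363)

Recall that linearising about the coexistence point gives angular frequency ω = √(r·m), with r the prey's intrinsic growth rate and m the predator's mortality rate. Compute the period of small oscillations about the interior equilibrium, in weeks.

T ≈ 10.3 weeks

Here r = 1.02 and m = 0.363, so r·m = 0.37.
ω = √0.37 = 0.608 per week, hence T = 2π/ω ≈ 10.3 weeks.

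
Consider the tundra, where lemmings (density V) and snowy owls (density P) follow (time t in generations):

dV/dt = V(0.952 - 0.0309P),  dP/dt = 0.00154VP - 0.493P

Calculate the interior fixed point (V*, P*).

V* ≈ 320, P* ≈ 30.8

Set dP/dt = 0 with P > 0: 0.00154V - 0.493 = 0, so V* = 0.493/0.00154 = 320.
Set dV/dt = 0 with V > 0: 0.952 - 0.0309P = 0, so P* = 0.952/0.0309 = 30.8.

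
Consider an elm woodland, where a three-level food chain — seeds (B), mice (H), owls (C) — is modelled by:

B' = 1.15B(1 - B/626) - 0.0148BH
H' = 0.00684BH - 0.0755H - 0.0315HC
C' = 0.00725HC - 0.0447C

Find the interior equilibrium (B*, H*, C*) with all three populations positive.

From dC/dt = 0: 0.00725H* = 0.0447, so H* = 6.17.
From dB/dt = 0: 1.15(1 - B*/626) = 0.0148·6.17, giving B* = 626·(1 - 0.0793) = 576.
From dH/dt = 0: 0.00684·576 - 0.0755 = 0.0315C*, so C* = 3.87/0.0315 = 123.

B* ≈ 576, H* ≈ 6.17, C* ≈ 123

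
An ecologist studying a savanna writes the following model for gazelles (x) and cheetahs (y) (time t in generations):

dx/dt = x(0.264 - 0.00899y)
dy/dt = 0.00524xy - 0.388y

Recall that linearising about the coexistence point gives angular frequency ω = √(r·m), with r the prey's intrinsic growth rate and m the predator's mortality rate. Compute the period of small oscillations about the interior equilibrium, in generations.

Here r = 0.264 and m = 0.388, so r·m = 0.102.
ω = √0.102 = 0.32 per generation, hence T = 2π/ω ≈ 19.6 generations.

T ≈ 19.6 generations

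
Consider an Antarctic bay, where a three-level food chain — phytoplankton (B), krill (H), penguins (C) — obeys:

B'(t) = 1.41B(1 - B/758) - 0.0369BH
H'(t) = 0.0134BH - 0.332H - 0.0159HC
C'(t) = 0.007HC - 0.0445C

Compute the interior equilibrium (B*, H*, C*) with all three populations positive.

B* ≈ 632, H* ≈ 6.36, C* ≈ 512

From dC/dt = 0: 0.007H* = 0.0445, so H* = 6.36.
From dB/dt = 0: 1.41(1 - B*/758) = 0.0369·6.36, giving B* = 758·(1 - 0.166) = 632.
From dH/dt = 0: 0.0134·632 - 0.332 = 0.0159C*, so C* = 8.14/0.0159 = 512.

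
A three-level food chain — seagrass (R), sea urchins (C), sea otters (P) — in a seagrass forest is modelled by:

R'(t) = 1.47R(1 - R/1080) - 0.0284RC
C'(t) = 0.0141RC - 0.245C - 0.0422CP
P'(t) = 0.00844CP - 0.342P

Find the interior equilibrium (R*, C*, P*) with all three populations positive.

R* ≈ 235, C* ≈ 40.5, P* ≈ 72.5

From dP/dt = 0: 0.00844C* = 0.342, so C* = 40.5.
From dR/dt = 0: 1.47(1 - R*/1080) = 0.0284·40.5, giving R* = 1080·(1 - 0.783) = 235.
From dC/dt = 0: 0.0141·235 - 0.245 = 0.0422P*, so P* = 3.06/0.0422 = 72.5.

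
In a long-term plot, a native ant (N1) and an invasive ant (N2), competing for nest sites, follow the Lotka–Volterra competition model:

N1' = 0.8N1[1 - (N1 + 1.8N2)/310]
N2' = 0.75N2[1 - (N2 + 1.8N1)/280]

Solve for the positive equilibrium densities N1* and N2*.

Setting both brackets to zero gives the nullclines N1 + 1.8N2 = 310 and 1.8N1 + N2 = 280.
Substituting N2 = 280 - 1.8N1 into the first: N1(1 - 1.8·1.8) = 310 - 1.8·280.
So N1* = -194/-2.24 = 86.6, and then N2* = 280 - 1.8·86.6 = 124.

N1* ≈ 86.6, N2* ≈ 124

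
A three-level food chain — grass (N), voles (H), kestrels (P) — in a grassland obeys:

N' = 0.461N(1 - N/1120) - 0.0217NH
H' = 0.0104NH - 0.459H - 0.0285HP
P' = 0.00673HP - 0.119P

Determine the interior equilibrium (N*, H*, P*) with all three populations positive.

N* ≈ 188, H* ≈ 17.7, P* ≈ 52.4

From dP/dt = 0: 0.00673H* = 0.119, so H* = 17.7.
From dN/dt = 0: 0.461(1 - N*/1120) = 0.0217·17.7, giving N* = 1120·(1 - 0.832) = 188.
From dH/dt = 0: 0.0104·188 - 0.459 = 0.0285P*, so P* = 1.49/0.0285 = 52.4.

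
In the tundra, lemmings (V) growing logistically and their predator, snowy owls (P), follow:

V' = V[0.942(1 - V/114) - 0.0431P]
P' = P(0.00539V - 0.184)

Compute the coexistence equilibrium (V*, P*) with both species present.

From dP/dt = 0 with P > 0: 0.00539V* = 0.184, so V* = 34.1.
Substitute into dV/dt = 0: 0.942(1 - 34.1/114) = 0.0431P*.
The bracket is 0.701, giving P* = 0.66/0.0431 = 15.3.

V* ≈ 34.1, P* ≈ 15.3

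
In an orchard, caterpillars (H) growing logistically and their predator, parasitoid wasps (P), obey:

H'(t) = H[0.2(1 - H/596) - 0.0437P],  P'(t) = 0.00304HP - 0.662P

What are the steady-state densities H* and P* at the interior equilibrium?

H* ≈ 218, P* ≈ 2.9

From dP/dt = 0 with P > 0: 0.00304H* = 0.662, so H* = 218.
Substitute into dH/dt = 0: 0.2(1 - 218/596) = 0.0437P*.
The bracket is 0.635, giving P* = 0.127/0.0437 = 2.9.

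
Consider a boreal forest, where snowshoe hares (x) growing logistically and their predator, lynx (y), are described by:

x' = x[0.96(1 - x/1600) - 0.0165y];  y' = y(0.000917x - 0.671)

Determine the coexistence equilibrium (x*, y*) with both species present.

x* ≈ 732, y* ≈ 31.6

From dy/dt = 0 with y > 0: 0.000917x* = 0.671, so x* = 732.
Substitute into dx/dt = 0: 0.96(1 - 732/1600) = 0.0165y*.
The bracket is 0.543, giving y* = 0.521/0.0165 = 31.6.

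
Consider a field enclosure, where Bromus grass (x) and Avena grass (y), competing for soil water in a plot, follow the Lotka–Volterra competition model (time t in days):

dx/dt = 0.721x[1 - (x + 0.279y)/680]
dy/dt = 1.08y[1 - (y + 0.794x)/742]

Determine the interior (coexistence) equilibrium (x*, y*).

x* ≈ 608, y* ≈ 260

Setting both brackets to zero gives the nullclines x + 0.279y = 680 and 0.794x + y = 742.
Substituting y = 742 - 0.794x into the first: x(1 - 0.279·0.794) = 680 - 0.279·742.
So x* = 473/0.778 = 608, and then y* = 742 - 0.794·608 = 260.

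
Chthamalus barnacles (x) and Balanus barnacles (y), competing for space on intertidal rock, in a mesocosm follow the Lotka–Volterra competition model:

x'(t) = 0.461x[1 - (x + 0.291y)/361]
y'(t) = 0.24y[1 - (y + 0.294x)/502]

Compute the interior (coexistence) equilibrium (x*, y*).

x* ≈ 235, y* ≈ 433

Setting both brackets to zero gives the nullclines x + 0.291y = 361 and 0.294x + y = 502.
Substituting y = 502 - 0.294x into the first: x(1 - 0.291·0.294) = 361 - 0.291·502.
So x* = 215/0.914 = 235, and then y* = 502 - 0.294·235 = 433.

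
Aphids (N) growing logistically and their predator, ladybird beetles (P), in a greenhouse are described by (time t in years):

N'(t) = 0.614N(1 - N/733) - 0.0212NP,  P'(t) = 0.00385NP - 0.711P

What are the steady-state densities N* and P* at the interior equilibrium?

N* ≈ 185, P* ≈ 21.7

From dP/dt = 0 with P > 0: 0.00385N* = 0.711, so N* = 185.
Substitute into dN/dt = 0: 0.614(1 - 185/733) = 0.0212P*.
The bracket is 0.748, giving P* = 0.459/0.0212 = 21.7.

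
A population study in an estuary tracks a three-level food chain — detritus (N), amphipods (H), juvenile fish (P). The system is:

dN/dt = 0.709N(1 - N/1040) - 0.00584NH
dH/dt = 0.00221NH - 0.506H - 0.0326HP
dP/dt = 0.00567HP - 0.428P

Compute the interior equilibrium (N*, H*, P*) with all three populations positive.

From dP/dt = 0: 0.00567H* = 0.428, so H* = 75.5.
From dN/dt = 0: 0.709(1 - N*/1040) = 0.00584·75.5, giving N* = 1040·(1 - 0.622) = 393.
From dH/dt = 0: 0.00221·393 - 0.506 = 0.0326P*, so P* = 0.363/0.0326 = 11.1.

N* ≈ 393, H* ≈ 75.5, P* ≈ 11.1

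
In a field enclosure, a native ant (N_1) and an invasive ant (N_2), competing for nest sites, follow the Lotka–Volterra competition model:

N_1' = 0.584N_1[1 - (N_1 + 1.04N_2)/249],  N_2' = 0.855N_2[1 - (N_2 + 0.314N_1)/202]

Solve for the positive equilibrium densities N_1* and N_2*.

N_1* ≈ 57.8, N_2* ≈ 184

Setting both brackets to zero gives the nullclines N_1 + 1.04N_2 = 249 and 0.314N_1 + N_2 = 202.
Substituting N_2 = 202 - 0.314N_1 into the first: N_1(1 - 1.04·0.314) = 249 - 1.04·202.
So N_1* = 38.9/0.673 = 57.8, and then N_2* = 202 - 0.314·57.8 = 184.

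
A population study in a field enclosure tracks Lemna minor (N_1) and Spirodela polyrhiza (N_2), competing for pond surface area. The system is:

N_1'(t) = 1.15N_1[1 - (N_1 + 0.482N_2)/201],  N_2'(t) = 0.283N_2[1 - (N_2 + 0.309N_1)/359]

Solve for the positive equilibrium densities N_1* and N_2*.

Setting both brackets to zero gives the nullclines N_1 + 0.482N_2 = 201 and 0.309N_1 + N_2 = 359.
Substituting N_2 = 359 - 0.309N_1 into the first: N_1(1 - 0.482·0.309) = 201 - 0.482·359.
So N_1* = 28/0.851 = 32.9, and then N_2* = 359 - 0.309·32.9 = 349.

N_1* ≈ 32.9, N_2* ≈ 349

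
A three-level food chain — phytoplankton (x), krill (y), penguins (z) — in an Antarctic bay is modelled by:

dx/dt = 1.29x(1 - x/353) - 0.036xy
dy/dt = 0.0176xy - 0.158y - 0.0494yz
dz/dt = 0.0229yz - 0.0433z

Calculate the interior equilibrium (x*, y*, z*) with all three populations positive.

x* ≈ 334, y* ≈ 1.89, z* ≈ 116

From dz/dt = 0: 0.0229y* = 0.0433, so y* = 1.89.
From dx/dt = 0: 1.29(1 - x*/353) = 0.036·1.89, giving x* = 353·(1 - 0.0528) = 334.
From dy/dt = 0: 0.0176·334 - 0.158 = 0.0494z*, so z* = 5.73/0.0494 = 116.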